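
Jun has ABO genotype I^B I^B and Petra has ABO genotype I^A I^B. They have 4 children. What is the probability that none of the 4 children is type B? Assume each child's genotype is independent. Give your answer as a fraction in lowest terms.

ABO cross I^B I^B × I^A I^B → 1/2 B, 1/2 AB.
So P(type B) = 1/2 per child.
P(not type B) = 1/2 for one child; (1/2)^4 = 1/16.

1/16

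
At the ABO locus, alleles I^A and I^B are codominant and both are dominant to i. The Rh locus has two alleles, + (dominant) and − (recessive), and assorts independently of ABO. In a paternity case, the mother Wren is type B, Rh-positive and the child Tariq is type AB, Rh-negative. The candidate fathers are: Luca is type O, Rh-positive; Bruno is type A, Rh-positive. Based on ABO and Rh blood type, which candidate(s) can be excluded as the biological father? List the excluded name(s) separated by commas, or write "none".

Luca

A candidate is excluded only if no genotype consistent with his phenotype could produce a type AB, Rh-negative child with a type B, Rh-positive mother.
Luca (type O, Rh+): no genotype consistent with that phenotype can produce a type-AB Rh- child with a type-B mother.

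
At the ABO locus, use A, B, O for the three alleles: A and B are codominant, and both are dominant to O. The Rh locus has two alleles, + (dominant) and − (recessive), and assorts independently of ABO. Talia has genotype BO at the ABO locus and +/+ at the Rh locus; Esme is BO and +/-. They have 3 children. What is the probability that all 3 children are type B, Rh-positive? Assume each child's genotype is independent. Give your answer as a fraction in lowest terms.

ABO cross BO × BO → 1/4 O, 3/4 B.
Rh cross +/+ × +/- → 1 Rh+; so P(type B, Rh-positive) = 3/4 × 1 = 3/4 per child.
All 3 independent: (3/4)^3 = 27/64.

27/64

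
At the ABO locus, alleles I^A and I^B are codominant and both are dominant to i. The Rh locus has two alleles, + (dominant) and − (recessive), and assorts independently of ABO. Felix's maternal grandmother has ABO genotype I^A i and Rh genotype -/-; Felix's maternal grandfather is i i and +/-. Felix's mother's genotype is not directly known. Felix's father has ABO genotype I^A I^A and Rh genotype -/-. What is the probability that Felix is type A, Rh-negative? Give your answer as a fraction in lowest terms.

Felix's mother's ABO genotype from I^A i × i i: 1/2 I^A i, 1/2 i i.
Crossing each possibility with the father I^A I^A and summing P(type A): 1/2·1 + 1/2·1 = 1.
Similarly for Rh via the mother's Rh distribution: P(Rh-) = 3/4.
Independent loci: 1 × 3/4 = 3/4.

3/4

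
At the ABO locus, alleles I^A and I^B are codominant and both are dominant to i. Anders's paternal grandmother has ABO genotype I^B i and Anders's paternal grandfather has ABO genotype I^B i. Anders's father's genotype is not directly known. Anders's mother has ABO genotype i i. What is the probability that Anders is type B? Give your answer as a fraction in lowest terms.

1/2

Anders's father's ABO genotype from I^B i × I^B i: 1/4 I^B I^B, 1/2 I^B i, 1/4 i i.
Crossing each possibility with the mother i i and summing P(type B): 1/4·1 + 1/2·1/2 + 1/4·0 = 1/2.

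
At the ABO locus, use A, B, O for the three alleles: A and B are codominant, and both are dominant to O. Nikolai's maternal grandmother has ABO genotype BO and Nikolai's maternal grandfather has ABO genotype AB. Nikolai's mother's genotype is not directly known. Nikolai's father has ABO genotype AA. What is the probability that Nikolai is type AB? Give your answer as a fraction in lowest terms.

Nikolai's mother's ABO genotype from BO × AB: 1/4 AB, 1/4 AO, 1/4 BB, 1/4 BO.
Crossing each possibility with the father AA and summing P(type AB): 1/4·1/2 + 1/4·0 + 1/4·1 + 1/4·1/2 = 1/2.

1/2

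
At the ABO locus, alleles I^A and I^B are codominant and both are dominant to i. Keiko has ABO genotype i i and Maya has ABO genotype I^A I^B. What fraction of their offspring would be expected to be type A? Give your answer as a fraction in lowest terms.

1/2

ABO cross i i × I^A I^B → offspring phenotypes: 1/2 A, 1/2 B.
So P(type A) = 1/2.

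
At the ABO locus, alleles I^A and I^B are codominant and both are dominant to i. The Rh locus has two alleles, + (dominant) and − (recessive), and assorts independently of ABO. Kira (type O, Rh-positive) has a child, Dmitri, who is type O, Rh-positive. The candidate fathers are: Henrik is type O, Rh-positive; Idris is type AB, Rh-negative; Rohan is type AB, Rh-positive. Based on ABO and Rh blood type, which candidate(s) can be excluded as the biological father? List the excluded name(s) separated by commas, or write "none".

Idris, Rohan

A candidate is excluded only if no genotype consistent with his phenotype could produce a type O, Rh-positive child with a type O, Rh-positive mother.
Idris (type AB, Rh-): no genotype consistent with that phenotype can produce a type-O Rh+ child with a type-O mother.
Rohan (type AB, Rh+): no genotype consistent with that phenotype can produce a type-O Rh+ child with a type-O mother.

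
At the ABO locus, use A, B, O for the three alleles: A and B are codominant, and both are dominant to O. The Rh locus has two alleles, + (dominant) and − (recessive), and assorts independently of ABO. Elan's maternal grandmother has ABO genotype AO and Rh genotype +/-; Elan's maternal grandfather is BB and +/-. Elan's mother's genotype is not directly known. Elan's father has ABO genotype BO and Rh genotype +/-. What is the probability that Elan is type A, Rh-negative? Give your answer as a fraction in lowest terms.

Elan's mother's ABO genotype from AO × BB: 1/2 AB, 1/2 BO.
Crossing each possibility with the father BO and summing P(type A): 1/2·1/4 + 1/2·0 = 1/8.
Similarly for Rh via the mother's Rh distribution: P(Rh-) = 1/4.
Independent loci: 1/8 × 1/4 = 1/32.

1/32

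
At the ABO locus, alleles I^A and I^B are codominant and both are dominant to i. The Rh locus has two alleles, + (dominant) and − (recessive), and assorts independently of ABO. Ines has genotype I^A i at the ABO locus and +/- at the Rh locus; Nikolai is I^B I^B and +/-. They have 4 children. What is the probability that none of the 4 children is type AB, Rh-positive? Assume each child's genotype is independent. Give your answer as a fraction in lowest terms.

ABO cross I^A i × I^B I^B → 1/2 B, 1/2 AB.
Rh cross +/- × +/- → 3/4 Rh+, 1/4 Rh-; so P(type AB, Rh-positive) = 1/2 × 3/4 = 3/8 per child.
P(not type AB, Rh-positive) = 5/8 for one child; (5/8)^4 = 625/4096.

625/4096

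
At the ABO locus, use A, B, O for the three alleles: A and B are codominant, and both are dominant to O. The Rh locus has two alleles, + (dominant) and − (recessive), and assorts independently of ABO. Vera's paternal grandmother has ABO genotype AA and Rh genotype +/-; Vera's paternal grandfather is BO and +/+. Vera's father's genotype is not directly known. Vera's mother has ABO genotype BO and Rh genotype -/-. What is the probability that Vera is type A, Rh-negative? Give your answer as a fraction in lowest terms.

Vera's father's ABO genotype from AA × BO: 1/2 AB, 1/2 AO.
Crossing each possibility with the mother BO and summing P(type A): 1/2·1/4 + 1/2·1/4 = 1/4.
Similarly for Rh via the father's Rh distribution: P(Rh-) = 1/4.
Independent loci: 1/4 × 1/4 = 1/16.

1/16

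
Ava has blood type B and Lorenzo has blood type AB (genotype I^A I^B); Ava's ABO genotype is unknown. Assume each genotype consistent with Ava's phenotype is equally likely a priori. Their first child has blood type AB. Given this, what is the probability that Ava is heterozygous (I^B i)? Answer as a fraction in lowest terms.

Possible genotypes: Ava ∈ {I^B I^B, I^B i}; Lorenzo ∈ {I^A I^B}.
Weight each parental genotype pair by prior × P(type-AB child):
  I^B I^B × I^A I^B: posterior weight 2/3.
  I^B i × I^A I^B: posterior weight 1/3.
Sum the posterior weight over pairs where Ava is I^B i: 1/3.

1/3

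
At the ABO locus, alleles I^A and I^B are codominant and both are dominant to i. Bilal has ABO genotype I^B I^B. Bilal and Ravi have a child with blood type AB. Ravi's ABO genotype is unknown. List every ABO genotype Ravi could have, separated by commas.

I^A I^A, I^A I^B, I^A i

For each candidate genotype of Ravi, check whether crossing it with I^B I^B can produce every observed child phenotype.
  I^A I^A → possible child types {AB} ✓
  I^A I^B → possible child types {B, AB} ✓
  I^A i → possible child types {B, AB} ✓
  I^B I^B → possible child types {B} ✗
  I^B i → possible child types {B} ✗
  i i → possible child types {B} ✗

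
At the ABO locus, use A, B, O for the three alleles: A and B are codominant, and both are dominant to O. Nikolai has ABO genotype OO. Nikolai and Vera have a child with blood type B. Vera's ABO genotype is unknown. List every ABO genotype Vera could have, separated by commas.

AB, BB, BO

For each candidate genotype of Vera, check whether crossing it with OO can produce every observed child phenotype.
  AA → possible child types {A} ✗
  AB → possible child types {A, B} ✓
  AO → possible child types {O, A} ✗
  BB → possible child types {B} ✓
  BO → possible child types {O, B} ✓
  OO → possible child types {O} ✗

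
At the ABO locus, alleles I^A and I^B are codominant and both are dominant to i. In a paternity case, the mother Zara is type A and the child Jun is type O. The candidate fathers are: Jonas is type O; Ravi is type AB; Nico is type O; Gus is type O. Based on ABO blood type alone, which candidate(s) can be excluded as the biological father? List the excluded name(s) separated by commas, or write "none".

A candidate is excluded only if no genotype consistent with his phenotype could produce a type O child with a type A mother.
Ravi (type AB): no genotype consistent with that phenotype can produce a type-O child with a type-A mother.

Ravi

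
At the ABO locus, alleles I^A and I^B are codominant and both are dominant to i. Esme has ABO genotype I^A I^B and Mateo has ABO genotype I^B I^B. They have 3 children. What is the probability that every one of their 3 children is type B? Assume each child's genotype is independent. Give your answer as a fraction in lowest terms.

1/8

ABO cross I^A I^B × I^B I^B → 1/2 B, 1/2 AB.
So P(type B) = 1/2 per child.
All 3 independent: (1/2)^3 = 1/8.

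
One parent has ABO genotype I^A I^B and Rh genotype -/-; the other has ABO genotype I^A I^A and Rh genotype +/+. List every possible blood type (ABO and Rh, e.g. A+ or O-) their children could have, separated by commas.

A+, AB+

Gametes from I^A I^B × I^A I^A give offspring ABO genotypes I^A I^A, I^A I^B, i.e. phenotypes A, AB.
Rh cross -/- × +/+ → phenotypes Rh+.
Combining independently: A+, AB+.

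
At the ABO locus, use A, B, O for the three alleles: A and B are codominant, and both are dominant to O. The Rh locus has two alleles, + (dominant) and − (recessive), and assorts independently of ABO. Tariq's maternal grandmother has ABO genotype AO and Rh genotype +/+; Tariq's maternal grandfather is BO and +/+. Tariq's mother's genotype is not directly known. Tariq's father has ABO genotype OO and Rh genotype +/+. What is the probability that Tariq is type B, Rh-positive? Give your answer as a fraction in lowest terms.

1/4

Tariq's mother's ABO genotype from AO × BO: 1/4 AB, 1/4 AO, 1/4 BO, 1/4 OO.
Crossing each possibility with the father OO and summing P(type B): 1/4·1/2 + 1/4·0 + 1/4·1/2 + 1/4·0 = 1/4.
Similarly for Rh via the mother's Rh distribution: P(Rh+) = 1.
Independent loci: 1/4 × 1 = 1/4.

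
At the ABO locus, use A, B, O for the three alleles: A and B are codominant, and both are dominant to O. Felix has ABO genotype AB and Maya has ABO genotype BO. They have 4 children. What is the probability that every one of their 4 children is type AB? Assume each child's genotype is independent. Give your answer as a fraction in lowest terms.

1/256

ABO cross AB × BO → 1/4 A, 1/2 B, 1/4 AB.
So P(type AB) = 1/4 per child.
All 4 independent: (1/4)^4 = 1/256.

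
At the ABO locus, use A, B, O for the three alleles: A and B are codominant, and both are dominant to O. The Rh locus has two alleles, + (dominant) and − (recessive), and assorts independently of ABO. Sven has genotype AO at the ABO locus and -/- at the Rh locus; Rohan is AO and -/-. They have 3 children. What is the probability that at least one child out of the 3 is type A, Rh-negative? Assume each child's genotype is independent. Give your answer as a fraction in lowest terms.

63/64

ABO cross AO × AO → 1/4 O, 3/4 A.
Rh cross -/- × -/- → 1 Rh-; so P(type A, Rh-negative) = 3/4 × 1 = 3/4 per child.
P(none) = (1/4)^3 = 1/64; P(at least one) = 1 − 1/64 = 63/64.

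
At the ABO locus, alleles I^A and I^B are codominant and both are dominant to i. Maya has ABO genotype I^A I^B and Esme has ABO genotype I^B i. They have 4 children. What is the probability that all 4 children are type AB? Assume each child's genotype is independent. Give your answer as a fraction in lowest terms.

1/256

ABO cross I^A I^B × I^B i → 1/4 A, 1/2 B, 1/4 AB.
So P(type AB) = 1/4 per child.
All 4 independent: (1/4)^4 = 1/256.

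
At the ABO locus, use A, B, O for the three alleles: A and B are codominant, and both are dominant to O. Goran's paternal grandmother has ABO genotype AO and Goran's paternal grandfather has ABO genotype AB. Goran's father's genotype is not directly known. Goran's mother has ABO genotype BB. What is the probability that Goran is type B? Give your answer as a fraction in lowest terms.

1/2

Goran's father's ABO genotype from AO × AB: 1/4 AA, 1/4 AB, 1/4 AO, 1/4 BO.
Crossing each possibility with the mother BB and summing P(type B): 1/4·0 + 1/4·1/2 + 1/4·1/2 + 1/4·1 = 1/2.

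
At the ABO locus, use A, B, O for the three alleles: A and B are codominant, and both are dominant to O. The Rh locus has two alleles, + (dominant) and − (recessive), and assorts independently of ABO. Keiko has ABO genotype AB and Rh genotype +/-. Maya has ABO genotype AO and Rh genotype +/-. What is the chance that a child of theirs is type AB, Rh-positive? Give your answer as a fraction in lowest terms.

3/16

ABO cross AB × AO → offspring phenotypes: 1/2 A, 1/4 B, 1/4 AB.
Rh cross +/- × +/- → 3/4 Rh+, 1/4 Rh-.
Independent loci: P(type AB, Rh-positive) = 1/4 × 3/4 = 3/16.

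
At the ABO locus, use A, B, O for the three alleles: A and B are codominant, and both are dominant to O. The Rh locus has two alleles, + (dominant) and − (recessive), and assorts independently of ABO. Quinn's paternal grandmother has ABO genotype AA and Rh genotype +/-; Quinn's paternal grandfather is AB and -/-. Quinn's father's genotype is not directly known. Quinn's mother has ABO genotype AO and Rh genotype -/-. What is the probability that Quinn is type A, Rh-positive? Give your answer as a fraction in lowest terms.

3/16

Quinn's father's ABO genotype from AA × AB: 1/2 AA, 1/2 AB.
Crossing each possibility with the mother AO and summing P(type A): 1/2·1 + 1/2·1/2 = 3/4.
Similarly for Rh via the father's Rh distribution: P(Rh+) = 1/4.
Independent loci: 3/4 × 1/4 = 3/16.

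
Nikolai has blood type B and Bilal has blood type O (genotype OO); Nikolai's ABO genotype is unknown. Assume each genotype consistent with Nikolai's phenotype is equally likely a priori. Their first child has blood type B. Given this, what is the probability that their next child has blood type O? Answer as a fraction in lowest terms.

Possible genotypes: Nikolai ∈ {BB, BO}; Bilal ∈ {OO}.
Weight each parental genotype pair by prior × P(type-B child):
  BB × OO: posterior weight 2/3; P(next child type O) = 0.
  BO × OO: posterior weight 1/3; P(next child type O) = 1/2.
Weighted sum = 1/6.

1/6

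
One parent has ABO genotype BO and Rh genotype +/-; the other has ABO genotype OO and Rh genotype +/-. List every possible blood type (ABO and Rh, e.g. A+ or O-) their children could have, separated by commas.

O+, O-, B+, B-

Gametes from BO × OO give offspring ABO genotypes BO, OO, i.e. phenotypes O, B.
Rh cross +/- × +/- → phenotypes Rh+, Rh-.
Combining independently: O+, O-, B+, B-.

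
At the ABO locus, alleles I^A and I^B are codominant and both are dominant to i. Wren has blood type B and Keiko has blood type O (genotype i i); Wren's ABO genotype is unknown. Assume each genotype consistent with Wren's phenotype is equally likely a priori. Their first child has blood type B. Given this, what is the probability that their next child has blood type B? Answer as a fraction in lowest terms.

5/6

Possible genotypes: Wren ∈ {I^B I^B, I^B i}; Keiko ∈ {i i}.
Weight each parental genotype pair by prior × P(type-B child):
  I^B I^B × i i: posterior weight 2/3; P(next child type B) = 1.
  I^B i × i i: posterior weight 1/3; P(next child type B) = 1/2.
Weighted sum = 5/6.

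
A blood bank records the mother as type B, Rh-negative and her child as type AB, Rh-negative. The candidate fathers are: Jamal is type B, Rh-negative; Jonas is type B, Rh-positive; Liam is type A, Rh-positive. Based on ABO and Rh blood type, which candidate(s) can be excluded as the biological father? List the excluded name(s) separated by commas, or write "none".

Jamal, Jonas

A candidate is excluded only if no genotype consistent with his phenotype could produce a type AB, Rh-negative child with a type B, Rh-negative mother.
Jamal (type B, Rh-): no genotype consistent with that phenotype can produce a type-AB Rh- child with a type-B mother.
Jonas (type B, Rh+): no genotype consistent with that phenotype can produce a type-AB Rh- child with a type-B mother.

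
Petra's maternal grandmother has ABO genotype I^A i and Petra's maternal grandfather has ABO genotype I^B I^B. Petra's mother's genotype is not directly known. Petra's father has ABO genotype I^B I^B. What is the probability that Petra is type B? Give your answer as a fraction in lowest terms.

Petra's mother's ABO genotype from I^A i × I^B I^B: 1/2 I^A I^B, 1/2 I^B i.
Crossing each possibility with the father I^B I^B and summing P(type B): 1/2·1/2 + 1/2·1 = 3/4.

3/4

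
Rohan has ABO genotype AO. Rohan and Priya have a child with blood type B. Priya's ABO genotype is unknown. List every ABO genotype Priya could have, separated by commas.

AB, BB, BO

For each candidate genotype of Priya, check whether crossing it with AO can produce every observed child phenotype.
  AA → possible child types {A} ✗
  AB → possible child types {A, B, AB} ✓
  AO → possible child types {O, A} ✗
  BB → possible child types {B, AB} ✓
  BO → possible child types {O, A, B, AB} ✓
  OO → possible child types {O, A} ✗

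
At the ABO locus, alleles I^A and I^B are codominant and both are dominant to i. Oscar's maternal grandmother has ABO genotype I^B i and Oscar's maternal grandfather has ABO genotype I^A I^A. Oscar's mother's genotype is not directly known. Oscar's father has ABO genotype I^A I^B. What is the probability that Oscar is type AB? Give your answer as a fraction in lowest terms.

Oscar's mother's ABO genotype from I^B i × I^A I^A: 1/2 I^A I^B, 1/2 I^A i.
Crossing each possibility with the father I^A I^B and summing P(type AB): 1/2·1/2 + 1/2·1/4 = 3/8.

3/8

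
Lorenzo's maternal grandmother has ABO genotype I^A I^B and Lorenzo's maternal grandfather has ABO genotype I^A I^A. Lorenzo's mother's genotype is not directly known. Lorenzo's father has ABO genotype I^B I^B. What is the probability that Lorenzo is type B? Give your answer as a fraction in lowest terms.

Lorenzo's mother's ABO genotype from I^A I^B × I^A I^A: 1/2 I^A I^A, 1/2 I^A I^B.
Crossing each possibility with the father I^B I^B and summing P(type B): 1/2·0 + 1/2·1/2 = 1/4.

1/4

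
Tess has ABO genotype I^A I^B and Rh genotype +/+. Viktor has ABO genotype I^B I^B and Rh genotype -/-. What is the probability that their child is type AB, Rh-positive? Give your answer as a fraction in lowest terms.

ABO cross I^A I^B × I^B I^B → offspring phenotypes: 1/2 B, 1/2 AB.
Rh cross +/+ × -/- → 1 Rh+.
Independent loci: P(type AB, Rh-positive) = 1/2 × 1 = 1/2.

1/2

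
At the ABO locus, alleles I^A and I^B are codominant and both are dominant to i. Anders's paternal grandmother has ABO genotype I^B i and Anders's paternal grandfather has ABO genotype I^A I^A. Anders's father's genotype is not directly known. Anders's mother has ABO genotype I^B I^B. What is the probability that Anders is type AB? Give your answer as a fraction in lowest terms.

1/2

Anders's father's ABO genotype from I^B i × I^A I^A: 1/2 I^A I^B, 1/2 I^A i.
Crossing each possibility with the mother I^B I^B and summing P(type AB): 1/2·1/2 + 1/2·1/2 = 1/2.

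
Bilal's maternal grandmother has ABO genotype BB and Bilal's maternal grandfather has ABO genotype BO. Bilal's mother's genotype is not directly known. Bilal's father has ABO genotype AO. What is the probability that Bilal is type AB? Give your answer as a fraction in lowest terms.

Bilal's mother's ABO genotype from BB × BO: 1/2 BB, 1/2 BO.
Crossing each possibility with the father AO and summing P(type AB): 1/2·1/2 + 1/2·1/4 = 3/8.

3/8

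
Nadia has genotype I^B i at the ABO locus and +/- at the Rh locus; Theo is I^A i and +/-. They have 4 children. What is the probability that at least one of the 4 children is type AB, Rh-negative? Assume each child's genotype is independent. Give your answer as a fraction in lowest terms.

ABO cross I^B i × I^A i → 1/4 O, 1/4 A, 1/4 B, 1/4 AB.
Rh cross +/- × +/- → 3/4 Rh+, 1/4 Rh-; so P(type AB, Rh-negative) = 1/4 × 1/4 = 1/16 per child.
P(none) = (15/16)^4 = 50625/65536; P(at least one) = 1 − 50625/65536 = 14911/65536.

14911/65536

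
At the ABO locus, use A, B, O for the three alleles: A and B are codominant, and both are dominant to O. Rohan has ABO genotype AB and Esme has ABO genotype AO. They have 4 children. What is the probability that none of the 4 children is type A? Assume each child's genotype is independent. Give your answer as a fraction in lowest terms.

1/16

ABO cross AB × AO → 1/2 A, 1/4 B, 1/4 AB.
So P(type A) = 1/2 per child.
P(not type A) = 1/2 for one child; (1/2)^4 = 1/16.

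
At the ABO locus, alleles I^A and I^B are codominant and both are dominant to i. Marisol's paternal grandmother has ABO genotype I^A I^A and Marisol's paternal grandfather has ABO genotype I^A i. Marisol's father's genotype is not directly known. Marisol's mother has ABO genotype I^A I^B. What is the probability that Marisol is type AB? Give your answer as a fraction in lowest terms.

Marisol's father's ABO genotype from I^A I^A × I^A i: 1/2 I^A I^A, 1/2 I^A i.
Crossing each possibility with the mother I^A I^B and summing P(type AB): 1/2·1/2 + 1/2·1/4 = 3/8.

3/8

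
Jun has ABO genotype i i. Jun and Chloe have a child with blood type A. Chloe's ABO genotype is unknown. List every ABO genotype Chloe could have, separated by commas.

I^A I^A, I^A I^B, I^A i

For each candidate genotype of Chloe, check whether crossing it with i i can produce every observed child phenotype.
  I^A I^A → possible child types {A} ✓
  I^A I^B → possible child types {A, B} ✓
  I^A i → possible child types {O, A} ✓
  I^B I^B → possible child types {B} ✗
  I^B i → possible child types {O, B} ✗
  i i → possible child types {O} ✗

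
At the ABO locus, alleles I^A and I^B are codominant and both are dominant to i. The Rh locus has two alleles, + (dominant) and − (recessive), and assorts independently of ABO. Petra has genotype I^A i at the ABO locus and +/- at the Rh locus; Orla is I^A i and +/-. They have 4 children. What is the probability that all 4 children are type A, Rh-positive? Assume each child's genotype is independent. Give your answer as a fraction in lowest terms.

6561/65536

ABO cross I^A i × I^A i → 1/4 O, 3/4 A.
Rh cross +/- × +/- → 3/4 Rh+, 1/4 Rh-; so P(type A, Rh-positive) = 3/4 × 3/4 = 9/16 per child.
All 4 independent: (9/16)^4 = 6561/65536.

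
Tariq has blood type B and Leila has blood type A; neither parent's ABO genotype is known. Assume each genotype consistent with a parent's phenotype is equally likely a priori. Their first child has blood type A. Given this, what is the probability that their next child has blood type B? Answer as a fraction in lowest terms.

Possible genotypes: Tariq ∈ {I^B I^B, I^B i}; Leila ∈ {I^A I^A, I^A i}.
Weight each parental genotype pair by prior × P(type-A child):
  I^B i × I^A I^A: posterior weight 2/3; P(next child type B) = 0.
  I^B i × I^A i: posterior weight 1/3; P(next child type B) = 1/4.
Weighted sum = 1/12.

1/12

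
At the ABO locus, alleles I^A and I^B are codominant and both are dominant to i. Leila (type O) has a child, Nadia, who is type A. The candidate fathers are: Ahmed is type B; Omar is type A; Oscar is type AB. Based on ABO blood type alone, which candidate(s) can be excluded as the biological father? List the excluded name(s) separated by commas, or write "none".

A candidate is excluded only if no genotype consistent with his phenotype could produce a type A child with a type O mother.
Ahmed (type B): no genotype consistent with that phenotype can produce a type-A child with a type-O mother.

Ahmed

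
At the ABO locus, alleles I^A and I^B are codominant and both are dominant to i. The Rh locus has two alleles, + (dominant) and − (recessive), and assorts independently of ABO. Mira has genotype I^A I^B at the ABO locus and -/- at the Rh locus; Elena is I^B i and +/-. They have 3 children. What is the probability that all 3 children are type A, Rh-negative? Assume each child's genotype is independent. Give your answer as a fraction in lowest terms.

ABO cross I^A I^B × I^B i → 1/4 A, 1/2 B, 1/4 AB.
Rh cross -/- × +/- → 1/2 Rh+, 1/2 Rh-; so P(type A, Rh-negative) = 1/4 × 1/2 = 1/8 per child.
All 3 independent: (1/8)^3 = 1/512.

1/512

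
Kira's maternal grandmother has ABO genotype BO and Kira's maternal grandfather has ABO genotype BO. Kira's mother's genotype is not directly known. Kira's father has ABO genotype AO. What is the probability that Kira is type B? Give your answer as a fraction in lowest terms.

Kira's mother's ABO genotype from BO × BO: 1/4 BB, 1/2 BO, 1/4 OO.
Crossing each possibility with the father AO and summing P(type B): 1/4·1/2 + 1/2·1/4 + 1/4·0 = 1/4.

1/4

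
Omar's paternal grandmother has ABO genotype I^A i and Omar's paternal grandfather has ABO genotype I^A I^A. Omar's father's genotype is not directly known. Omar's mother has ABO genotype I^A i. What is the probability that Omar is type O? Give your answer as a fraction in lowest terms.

Omar's father's ABO genotype from I^A i × I^A I^A: 1/2 I^A I^A, 1/2 I^A i.
Crossing each possibility with the mother I^A i and summing P(type O): 1/2·0 + 1/2·1/4 = 1/8.

1/8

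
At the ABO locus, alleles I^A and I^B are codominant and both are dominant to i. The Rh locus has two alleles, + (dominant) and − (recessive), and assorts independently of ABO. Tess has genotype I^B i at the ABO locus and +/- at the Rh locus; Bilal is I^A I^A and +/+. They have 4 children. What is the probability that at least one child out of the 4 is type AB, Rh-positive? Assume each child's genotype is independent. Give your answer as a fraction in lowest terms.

15/16

ABO cross I^B i × I^A I^A → 1/2 A, 1/2 AB.
Rh cross +/- × +/+ → 1 Rh+; so P(type AB, Rh-positive) = 1/2 × 1 = 1/2 per child.
P(none) = (1/2)^4 = 1/16; P(at least one) = 1 − 1/16 = 15/16.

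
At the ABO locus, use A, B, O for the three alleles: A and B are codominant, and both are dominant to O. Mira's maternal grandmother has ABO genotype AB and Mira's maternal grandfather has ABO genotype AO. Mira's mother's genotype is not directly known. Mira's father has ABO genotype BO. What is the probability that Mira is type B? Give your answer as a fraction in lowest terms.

Mira's mother's ABO genotype from AB × AO: 1/4 AA, 1/4 AB, 1/4 AO, 1/4 BO.
Crossing each possibility with the father BO and summing P(type B): 1/4·0 + 1/4·1/2 + 1/4·1/4 + 1/4·3/4 = 3/8.

3/8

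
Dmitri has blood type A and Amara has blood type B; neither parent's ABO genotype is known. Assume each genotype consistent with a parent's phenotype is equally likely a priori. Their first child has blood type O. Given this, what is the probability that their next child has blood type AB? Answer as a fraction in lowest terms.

1/4

Possible genotypes: Dmitri ∈ {I^A I^A, I^A i}; Amara ∈ {I^B I^B, I^B i}.
Weight each parental genotype pair by prior × P(type-O child):
  I^A i × I^B i: posterior weight 1; P(next child type AB) = 1/4.
Weighted sum = 1/4.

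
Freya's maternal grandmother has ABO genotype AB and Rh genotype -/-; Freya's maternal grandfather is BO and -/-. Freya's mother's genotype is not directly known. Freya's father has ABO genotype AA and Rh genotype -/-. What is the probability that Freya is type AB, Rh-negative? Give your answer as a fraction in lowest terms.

Freya's mother's ABO genotype from AB × BO: 1/4 AB, 1/4 AO, 1/4 BB, 1/4 BO.
Crossing each possibility with the father AA and summing P(type AB): 1/4·1/2 + 1/4·0 + 1/4·1 + 1/4·1/2 = 1/2.
Similarly for Rh via the mother's Rh distribution: P(Rh-) = 1.
Independent loci: 1/2 × 1 = 1/2.

1/2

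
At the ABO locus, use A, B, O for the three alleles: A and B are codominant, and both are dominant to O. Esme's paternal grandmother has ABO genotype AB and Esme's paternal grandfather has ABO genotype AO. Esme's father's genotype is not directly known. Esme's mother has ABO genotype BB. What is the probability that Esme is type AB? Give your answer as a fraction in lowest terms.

Esme's father's ABO genotype from AB × AO: 1/4 AA, 1/4 AB, 1/4 AO, 1/4 BO.
Crossing each possibility with the mother BB and summing P(type AB): 1/4·1 + 1/4·1/2 + 1/4·1/2 + 1/4·0 = 1/2.

1/2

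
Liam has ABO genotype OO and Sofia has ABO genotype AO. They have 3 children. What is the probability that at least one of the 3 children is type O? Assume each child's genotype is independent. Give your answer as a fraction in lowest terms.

ABO cross OO × AO → 1/2 O, 1/2 A.
So P(type O) = 1/2 per child.
P(none) = (1/2)^3 = 1/8; P(at least one) = 1 − 1/8 = 7/8.

7/8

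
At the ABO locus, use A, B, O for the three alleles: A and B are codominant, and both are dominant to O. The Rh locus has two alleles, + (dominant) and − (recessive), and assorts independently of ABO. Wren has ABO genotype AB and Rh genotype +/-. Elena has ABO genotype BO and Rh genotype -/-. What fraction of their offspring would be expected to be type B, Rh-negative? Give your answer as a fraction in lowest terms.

ABO cross AB × BO → offspring phenotypes: 1/4 A, 1/2 B, 1/4 AB.
Rh cross +/- × -/- → 1/2 Rh+, 1/2 Rh-.
Independent loci: P(type B, Rh-negative) = 1/2 × 1/2 = 1/4.

1/4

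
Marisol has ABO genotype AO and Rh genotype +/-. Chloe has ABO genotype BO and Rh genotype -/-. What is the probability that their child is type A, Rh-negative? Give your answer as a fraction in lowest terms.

ABO cross AO × BO → offspring phenotypes: 1/4 O, 1/4 A, 1/4 B, 1/4 AB.
Rh cross +/- × -/- → 1/2 Rh+, 1/2 Rh-.
Independent loci: P(type A, Rh-negative) = 1/4 × 1/2 = 1/8.

1/8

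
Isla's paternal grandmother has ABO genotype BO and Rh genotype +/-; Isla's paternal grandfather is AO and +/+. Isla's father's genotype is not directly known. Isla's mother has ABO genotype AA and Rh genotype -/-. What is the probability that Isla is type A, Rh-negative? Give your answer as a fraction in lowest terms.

Isla's father's ABO genotype from BO × AO: 1/4 AB, 1/4 AO, 1/4 BO, 1/4 OO.
Crossing each possibility with the mother AA and summing P(type A): 1/4·1/2 + 1/4·1 + 1/4·1/2 + 1/4·1 = 3/4.
Similarly for Rh via the father's Rh distribution: P(Rh-) = 1/4.
Independent loci: 3/4 × 1/4 = 3/16.

3/16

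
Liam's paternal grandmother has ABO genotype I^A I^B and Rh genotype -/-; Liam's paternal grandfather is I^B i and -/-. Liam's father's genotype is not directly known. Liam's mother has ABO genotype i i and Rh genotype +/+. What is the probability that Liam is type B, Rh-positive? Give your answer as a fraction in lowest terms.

Liam's father's ABO genotype from I^A I^B × I^B i: 1/4 I^A I^B, 1/4 I^A i, 1/4 I^B I^B, 1/4 I^B i.
Crossing each possibility with the mother i i and summing P(type B): 1/4·1/2 + 1/4·0 + 1/4·1 + 1/4·1/2 = 1/2.
Similarly for Rh via the father's Rh distribution: P(Rh+) = 1.
Independent loci: 1/2 × 1 = 1/2.

1/2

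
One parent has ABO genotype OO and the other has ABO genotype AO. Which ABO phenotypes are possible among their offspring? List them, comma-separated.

Gametes from OO × AO give offspring ABO genotypes AO, OO, i.e. phenotypes O, A.

O, A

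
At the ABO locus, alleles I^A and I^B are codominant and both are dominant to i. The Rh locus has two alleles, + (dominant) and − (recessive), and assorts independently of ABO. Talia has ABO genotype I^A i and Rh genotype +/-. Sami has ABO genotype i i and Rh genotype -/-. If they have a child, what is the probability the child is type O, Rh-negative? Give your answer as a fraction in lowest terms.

1/4

ABO cross I^A i × i i → offspring phenotypes: 1/2 O, 1/2 A.
Rh cross +/- × -/- → 1/2 Rh+, 1/2 Rh-.
Independent loci: P(type O, Rh-negative) = 1/2 × 1/2 = 1/4.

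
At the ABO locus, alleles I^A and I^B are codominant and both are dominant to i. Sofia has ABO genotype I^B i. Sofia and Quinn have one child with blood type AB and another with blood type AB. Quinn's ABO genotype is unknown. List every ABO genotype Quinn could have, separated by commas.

I^A I^A, I^A I^B, I^A i

For each candidate genotype of Quinn, check whether crossing it with I^B i can produce every observed child phenotype.
  I^A I^A → possible child types {A, AB} ✓
  I^A I^B → possible child types {A, B, AB} ✓
  I^A i → possible child types {O, A, B, AB} ✓
  I^B I^B → possible child types {B} ✗
  I^B i → possible child types {O, B} ✗
  i i → possible child types {O, B} ✗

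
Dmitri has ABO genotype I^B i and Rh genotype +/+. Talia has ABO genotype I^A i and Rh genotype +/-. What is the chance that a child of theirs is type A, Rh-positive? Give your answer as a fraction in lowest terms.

ABO cross I^B i × I^A i → offspring phenotypes: 1/4 O, 1/4 A, 1/4 B, 1/4 AB.
Rh cross +/+ × +/- → 1 Rh+.
Independent loci: P(type A, Rh-positive) = 1/4 × 1 = 1/4.

1/4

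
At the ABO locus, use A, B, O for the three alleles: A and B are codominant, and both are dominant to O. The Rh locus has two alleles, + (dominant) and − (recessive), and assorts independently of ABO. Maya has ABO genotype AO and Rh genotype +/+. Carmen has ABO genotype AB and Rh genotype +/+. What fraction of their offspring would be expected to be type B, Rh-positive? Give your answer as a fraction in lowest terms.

1/4

ABO cross AO × AB → offspring phenotypes: 1/2 A, 1/4 B, 1/4 AB.
Rh cross +/+ × +/+ → 1 Rh+.
Independent loci: P(type B, Rh-positive) = 1/4 × 1 = 1/4.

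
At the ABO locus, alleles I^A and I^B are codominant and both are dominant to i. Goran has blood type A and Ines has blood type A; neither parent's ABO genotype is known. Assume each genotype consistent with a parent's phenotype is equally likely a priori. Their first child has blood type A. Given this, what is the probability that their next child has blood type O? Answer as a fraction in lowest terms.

1/20

Possible genotypes: Goran ∈ {I^A I^A, I^A i}; Ines ∈ {I^A I^A, I^A i}.
Weight each parental genotype pair by prior × P(type-A child):
  I^A I^A × I^A I^A: posterior weight 4/15; P(next child type O) = 0.
  I^A I^A × I^A i: posterior weight 4/15; P(next child type O) = 0.
  I^A i × I^A I^A: posterior weight 4/15; P(next child type O) = 0.
  I^A i × I^A i: posterior weight 1/5; P(next child type O) = 1/4.
Weighted sum = 1/20.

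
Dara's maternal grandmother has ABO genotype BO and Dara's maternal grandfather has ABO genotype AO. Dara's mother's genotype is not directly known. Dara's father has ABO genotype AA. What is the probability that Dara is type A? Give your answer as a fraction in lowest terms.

Dara's mother's ABO genotype from BO × AO: 1/4 AB, 1/4 AO, 1/4 BO, 1/4 OO.
Crossing each possibility with the father AA and summing P(type A): 1/4·1/2 + 1/4·1 + 1/4·1/2 + 1/4·1 = 3/4.

3/4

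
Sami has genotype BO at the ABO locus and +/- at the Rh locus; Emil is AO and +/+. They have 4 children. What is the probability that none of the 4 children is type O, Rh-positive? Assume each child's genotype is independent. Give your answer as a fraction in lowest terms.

ABO cross BO × AO → 1/4 O, 1/4 A, 1/4 B, 1/4 AB.
Rh cross +/- × +/+ → 1 Rh+; so P(type O, Rh-positive) = 1/4 × 1 = 1/4 per child.
P(not type O, Rh-positive) = 3/4 for one child; (3/4)^4 = 81/256.

81/256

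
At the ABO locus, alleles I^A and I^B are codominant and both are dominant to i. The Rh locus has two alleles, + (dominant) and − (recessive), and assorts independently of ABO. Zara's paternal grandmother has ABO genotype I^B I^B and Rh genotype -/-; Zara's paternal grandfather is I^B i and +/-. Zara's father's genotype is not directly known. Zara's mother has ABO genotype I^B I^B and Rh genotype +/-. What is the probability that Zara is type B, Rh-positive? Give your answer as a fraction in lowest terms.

Zara's father's ABO genotype from I^B I^B × I^B i: 1/2 I^B I^B, 1/2 I^B i.
Crossing each possibility with the mother I^B I^B and summing P(type B): 1/2·1 + 1/2·1 = 1.
Similarly for Rh via the father's Rh distribution: P(Rh+) = 5/8.
Independent loci: 1 × 5/8 = 5/8.

5/8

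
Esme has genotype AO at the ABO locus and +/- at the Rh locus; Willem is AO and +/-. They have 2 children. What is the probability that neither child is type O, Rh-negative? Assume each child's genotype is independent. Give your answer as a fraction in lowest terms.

ABO cross AO × AO → 1/4 O, 3/4 A.
Rh cross +/- × +/- → 3/4 Rh+, 1/4 Rh-; so P(type O, Rh-negative) = 1/4 × 1/4 = 1/16 per child.
P(not type O, Rh-negative) = 15/16 for one child; (15/16)^2 = 225/256.

225/256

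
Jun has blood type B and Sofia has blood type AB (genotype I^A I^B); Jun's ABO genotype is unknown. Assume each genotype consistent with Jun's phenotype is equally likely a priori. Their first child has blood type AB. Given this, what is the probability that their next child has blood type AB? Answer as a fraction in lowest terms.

5/12

Possible genotypes: Jun ∈ {I^B I^B, I^B i}; Sofia ∈ {I^A I^B}.
Weight each parental genotype pair by prior × P(type-AB child):
  I^B I^B × I^A I^B: posterior weight 2/3; P(next child type AB) = 1/2.
  I^B i × I^A I^B: posterior weight 1/3; P(next child type AB) = 1/4.
Weighted sum = 5/12.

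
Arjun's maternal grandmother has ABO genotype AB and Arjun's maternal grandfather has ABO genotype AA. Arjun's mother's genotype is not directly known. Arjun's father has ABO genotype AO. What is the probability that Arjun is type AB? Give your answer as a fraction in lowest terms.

1/8

Arjun's mother's ABO genotype from AB × AA: 1/2 AA, 1/2 AB.
Crossing each possibility with the father AO and summing P(type AB): 1/2·0 + 1/2·1/4 = 1/8.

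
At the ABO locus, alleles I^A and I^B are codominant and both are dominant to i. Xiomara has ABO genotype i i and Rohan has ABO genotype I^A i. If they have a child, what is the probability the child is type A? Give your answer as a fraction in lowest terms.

ABO cross i i × I^A i → offspring phenotypes: 1/2 O, 1/2 A.
So P(type A) = 1/2.

1/2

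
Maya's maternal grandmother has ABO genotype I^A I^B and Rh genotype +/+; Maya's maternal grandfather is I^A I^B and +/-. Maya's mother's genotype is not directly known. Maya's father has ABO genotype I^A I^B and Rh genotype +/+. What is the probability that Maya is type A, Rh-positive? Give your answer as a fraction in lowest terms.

1/4

Maya's mother's ABO genotype from I^A I^B × I^A I^B: 1/4 I^A I^A, 1/2 I^A I^B, 1/4 I^B I^B.
Crossing each possibility with the father I^A I^B and summing P(type A): 1/4·1/2 + 1/2·1/4 + 1/4·0 = 1/4.
Similarly for Rh via the mother's Rh distribution: P(Rh+) = 1.
Independent loci: 1/4 × 1 = 1/4.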